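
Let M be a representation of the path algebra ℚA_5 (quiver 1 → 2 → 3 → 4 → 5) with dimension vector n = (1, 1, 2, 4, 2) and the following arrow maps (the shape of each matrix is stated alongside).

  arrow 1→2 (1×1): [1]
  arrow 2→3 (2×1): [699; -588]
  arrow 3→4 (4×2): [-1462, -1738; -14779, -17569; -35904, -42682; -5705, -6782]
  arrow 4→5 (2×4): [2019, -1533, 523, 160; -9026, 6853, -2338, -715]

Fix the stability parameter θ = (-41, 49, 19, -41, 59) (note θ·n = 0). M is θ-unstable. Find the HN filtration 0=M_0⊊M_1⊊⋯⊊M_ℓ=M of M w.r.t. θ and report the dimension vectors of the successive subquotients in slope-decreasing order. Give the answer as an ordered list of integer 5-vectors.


Barcode: M ≅ I[1,5], I[3,5], I[4,4]^2. HN layers by μ_θ (4 steps, strictly decreasing):
  μ^(1)=59; μ^(2)=9; μ^(3)=-11; μ^(4)=-41

((0, 0, 0, 0, 2); (0, 1, 1, 1, 0); (0, 0, 1, 1, 0); (1, 0, 0, 2, 0))


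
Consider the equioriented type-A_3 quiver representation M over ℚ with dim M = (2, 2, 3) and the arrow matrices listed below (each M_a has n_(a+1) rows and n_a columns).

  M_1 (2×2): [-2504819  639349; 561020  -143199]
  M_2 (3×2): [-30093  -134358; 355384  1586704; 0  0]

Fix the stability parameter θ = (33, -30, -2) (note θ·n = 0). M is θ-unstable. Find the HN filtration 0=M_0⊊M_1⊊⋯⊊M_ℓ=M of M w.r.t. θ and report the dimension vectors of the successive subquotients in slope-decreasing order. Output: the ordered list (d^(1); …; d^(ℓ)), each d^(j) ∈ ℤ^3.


Barcode: M ≅ I[1,2], I[1,3], I[3,3]^2. HN layers by μ_θ (3 steps, strictly decreasing):
  μ^(1)=3/2; μ^(2)=1/3; μ^(3)=-2

((1, 1, 0); (1, 1, 1); (0, 0, 2))


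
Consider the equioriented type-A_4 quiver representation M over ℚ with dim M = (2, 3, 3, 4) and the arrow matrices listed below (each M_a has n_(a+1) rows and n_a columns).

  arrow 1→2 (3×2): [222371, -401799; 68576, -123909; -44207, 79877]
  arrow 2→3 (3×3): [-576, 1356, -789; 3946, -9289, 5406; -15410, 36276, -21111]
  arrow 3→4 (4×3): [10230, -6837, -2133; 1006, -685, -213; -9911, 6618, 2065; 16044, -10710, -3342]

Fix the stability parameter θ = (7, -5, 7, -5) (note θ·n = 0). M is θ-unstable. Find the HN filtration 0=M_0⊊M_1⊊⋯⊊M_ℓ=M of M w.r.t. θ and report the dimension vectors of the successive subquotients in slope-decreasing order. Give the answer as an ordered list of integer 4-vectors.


Interval decomposition of M: I[1,3], I[1,4], I[2,4], I[4,4]^2.
HN type (ℓ=3): μ^(1)=7; μ^(2)=1; μ^(3)=-5

((0, 0, 1, 0); (2, 2, 2, 2); (0, 1, 0, 2))


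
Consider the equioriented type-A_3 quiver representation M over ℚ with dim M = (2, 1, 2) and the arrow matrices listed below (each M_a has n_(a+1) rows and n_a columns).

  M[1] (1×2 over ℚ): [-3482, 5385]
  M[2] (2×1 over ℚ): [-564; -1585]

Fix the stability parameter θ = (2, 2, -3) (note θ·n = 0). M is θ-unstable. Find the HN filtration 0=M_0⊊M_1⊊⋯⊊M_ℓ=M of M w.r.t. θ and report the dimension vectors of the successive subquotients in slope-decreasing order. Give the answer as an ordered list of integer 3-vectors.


Via rank(M_{q-1}∘⋯∘M_p): M ≅ I[1,1], I[1,3], I[3,3].
μ_θ-semistable layers: μ^(1)=2; μ^(2)=1/3; μ^(3)=-3

((1, 0, 0); (1, 1, 1); (0, 0, 1))


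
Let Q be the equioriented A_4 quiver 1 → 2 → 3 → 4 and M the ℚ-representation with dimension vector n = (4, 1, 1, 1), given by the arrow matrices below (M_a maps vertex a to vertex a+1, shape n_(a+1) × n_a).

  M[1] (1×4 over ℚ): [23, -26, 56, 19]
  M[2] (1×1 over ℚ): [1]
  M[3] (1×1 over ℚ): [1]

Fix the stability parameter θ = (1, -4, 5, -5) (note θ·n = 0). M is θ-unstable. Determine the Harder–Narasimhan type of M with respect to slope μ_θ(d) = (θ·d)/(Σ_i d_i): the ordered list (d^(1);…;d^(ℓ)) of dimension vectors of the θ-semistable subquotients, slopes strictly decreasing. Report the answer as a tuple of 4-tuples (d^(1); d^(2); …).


Via rank(M_{q-1}∘⋯∘M_p): M ≅ I[1,1]^3, I[1,4].
μ_θ-semistable layers: μ^(1)=1; μ^(2)=0; μ^(3)=-3/2

((3, 0, 0, 0); (0, 0, 1, 1); (1, 1, 0, 0))


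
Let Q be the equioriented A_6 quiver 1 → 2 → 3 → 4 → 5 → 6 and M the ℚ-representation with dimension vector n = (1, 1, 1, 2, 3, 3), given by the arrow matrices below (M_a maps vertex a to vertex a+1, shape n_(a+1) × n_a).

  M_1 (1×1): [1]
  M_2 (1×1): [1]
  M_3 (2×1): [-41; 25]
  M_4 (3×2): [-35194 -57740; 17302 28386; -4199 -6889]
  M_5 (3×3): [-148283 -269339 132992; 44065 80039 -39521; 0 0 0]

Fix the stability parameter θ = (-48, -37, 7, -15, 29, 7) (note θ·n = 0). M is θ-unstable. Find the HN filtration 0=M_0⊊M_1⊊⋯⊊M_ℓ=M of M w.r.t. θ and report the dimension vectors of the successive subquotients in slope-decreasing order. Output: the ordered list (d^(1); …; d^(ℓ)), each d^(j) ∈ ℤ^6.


Barcode: M ≅ I[1,6], I[4,6], I[5,5], I[6,6]. HN layers by μ_θ (7 steps, strictly decreasing):
  μ^(1)=29; μ^(2)=18; μ^(3)=7; μ^(4)=-4; μ^(5)=-15; μ^(6)=-37; μ^(7)=-48

((0, 0, 0, 0, 1, 0); (0, 0, 0, 0, 2, 2); (0, 0, 0, 0, 0, 1); (0, 0, 1, 1, 0, 0); (0, 0, 0, 1, 0, 0); (0, 1, 0, 0, 0, 0); (1, 0, 0, 0, 0, 0))


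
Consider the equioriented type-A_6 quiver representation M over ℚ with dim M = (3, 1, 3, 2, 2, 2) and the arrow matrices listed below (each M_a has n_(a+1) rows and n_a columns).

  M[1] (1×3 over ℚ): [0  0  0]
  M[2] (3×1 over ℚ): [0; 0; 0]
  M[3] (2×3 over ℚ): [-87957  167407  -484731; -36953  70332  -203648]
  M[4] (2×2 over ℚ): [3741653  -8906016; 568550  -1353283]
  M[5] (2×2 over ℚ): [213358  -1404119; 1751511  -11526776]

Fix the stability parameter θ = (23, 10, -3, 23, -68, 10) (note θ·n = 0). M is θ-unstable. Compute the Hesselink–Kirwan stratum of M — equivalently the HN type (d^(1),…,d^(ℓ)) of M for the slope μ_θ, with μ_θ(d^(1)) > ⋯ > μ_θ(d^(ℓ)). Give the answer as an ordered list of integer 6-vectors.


Via rank(M_{q-1}∘⋯∘M_p): M ≅ I[1,1]^3, I[2,2], I[3,3], I[3,6]^2.
μ_θ-semistable layers: μ^(1)=23; μ^(2)=10; μ^(3)=-3; μ^(4)=-16

((3, 0, 0, 0, 0, 0); (0, 1, 0, 0, 0, 2); (0, 0, 1, 0, 0, 0); (0, 0, 2, 2, 2, 0))


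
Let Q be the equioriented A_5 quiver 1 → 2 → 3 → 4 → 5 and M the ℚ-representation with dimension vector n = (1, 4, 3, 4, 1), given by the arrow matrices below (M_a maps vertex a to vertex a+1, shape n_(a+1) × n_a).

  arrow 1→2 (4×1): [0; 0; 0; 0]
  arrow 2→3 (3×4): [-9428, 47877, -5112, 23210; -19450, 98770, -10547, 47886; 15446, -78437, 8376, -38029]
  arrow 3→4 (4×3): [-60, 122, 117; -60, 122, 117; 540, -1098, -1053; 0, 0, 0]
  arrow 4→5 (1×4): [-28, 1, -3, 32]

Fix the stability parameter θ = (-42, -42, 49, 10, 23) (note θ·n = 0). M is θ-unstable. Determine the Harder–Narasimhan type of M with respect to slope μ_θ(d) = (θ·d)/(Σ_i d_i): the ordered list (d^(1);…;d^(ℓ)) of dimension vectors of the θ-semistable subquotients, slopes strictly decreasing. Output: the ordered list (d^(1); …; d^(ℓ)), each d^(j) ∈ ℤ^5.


Barcode: M ≅ I[1,1], I[2,2], I[2,3]^2, I[2,4], I[4,4]^2, I[4,5]. HN layers by μ_θ (5 steps, strictly decreasing):
  μ^(1)=49; μ^(2)=59/2; μ^(3)=23; μ^(4)=10; μ^(5)=-42

((0, 0, 2, 0, 0); (0, 0, 1, 1, 0); (0, 0, 0, 0, 1); (0, 0, 0, 3, 0); (1, 4, 0, 0, 0))


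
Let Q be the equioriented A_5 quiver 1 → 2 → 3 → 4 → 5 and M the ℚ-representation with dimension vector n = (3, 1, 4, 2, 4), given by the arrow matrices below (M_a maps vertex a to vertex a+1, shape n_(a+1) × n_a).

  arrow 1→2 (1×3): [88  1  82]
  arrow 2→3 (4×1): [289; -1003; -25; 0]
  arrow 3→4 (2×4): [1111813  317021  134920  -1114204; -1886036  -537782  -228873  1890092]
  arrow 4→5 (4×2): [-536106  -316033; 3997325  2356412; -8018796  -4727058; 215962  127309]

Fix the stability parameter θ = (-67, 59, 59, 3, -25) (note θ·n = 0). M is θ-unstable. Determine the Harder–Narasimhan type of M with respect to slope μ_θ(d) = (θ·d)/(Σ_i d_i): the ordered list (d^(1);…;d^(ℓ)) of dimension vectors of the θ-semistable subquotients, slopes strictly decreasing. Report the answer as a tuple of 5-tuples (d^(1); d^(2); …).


Interval decomposition of M: I[1,1]^2, I[1,5], I[3,3]^2, I[3,5], I[5,5]^2.
HN type (ℓ=5): μ^(1)=59; μ^(2)=24; μ^(3)=37/3; μ^(4)=-25; μ^(5)=-67

((0, 0, 2, 0, 0); (0, 1, 1, 1, 1); (0, 0, 1, 1, 1); (0, 0, 0, 0, 2); (3, 0, 0, 0, 0))


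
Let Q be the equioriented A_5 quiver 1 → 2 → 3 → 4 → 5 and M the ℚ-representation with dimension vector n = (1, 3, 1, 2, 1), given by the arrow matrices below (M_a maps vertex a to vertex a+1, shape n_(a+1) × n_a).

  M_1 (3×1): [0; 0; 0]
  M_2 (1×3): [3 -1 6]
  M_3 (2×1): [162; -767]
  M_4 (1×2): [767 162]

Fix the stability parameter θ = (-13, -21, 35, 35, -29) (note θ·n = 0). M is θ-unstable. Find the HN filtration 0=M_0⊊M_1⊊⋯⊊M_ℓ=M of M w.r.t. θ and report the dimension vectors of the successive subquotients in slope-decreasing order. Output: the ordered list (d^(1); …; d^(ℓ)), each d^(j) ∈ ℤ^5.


Via rank(M_{q-1}∘⋯∘M_p): M ≅ I[1,1], I[2,2]^2, I[2,4], I[4,5].
μ_θ-semistable layers: μ^(1)=35; μ^(2)=3; μ^(3)=-13; μ^(4)=-21

((0, 0, 1, 1, 0); (0, 0, 0, 1, 1); (1, 0, 0, 0, 0); (0, 3, 0, 0, 0))


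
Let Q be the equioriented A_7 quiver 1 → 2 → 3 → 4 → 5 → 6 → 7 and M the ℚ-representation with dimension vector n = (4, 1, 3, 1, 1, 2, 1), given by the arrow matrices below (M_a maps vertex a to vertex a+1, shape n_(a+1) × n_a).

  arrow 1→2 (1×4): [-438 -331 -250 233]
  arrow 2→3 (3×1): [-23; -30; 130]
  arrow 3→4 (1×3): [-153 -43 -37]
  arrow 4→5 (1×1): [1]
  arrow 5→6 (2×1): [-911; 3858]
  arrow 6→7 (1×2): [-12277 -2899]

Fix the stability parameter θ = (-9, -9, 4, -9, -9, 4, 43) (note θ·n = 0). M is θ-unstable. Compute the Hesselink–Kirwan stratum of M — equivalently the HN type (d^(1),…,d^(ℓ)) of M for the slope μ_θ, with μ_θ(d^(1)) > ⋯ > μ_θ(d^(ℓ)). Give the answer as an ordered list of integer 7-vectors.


Barcode: M ≅ I[1,1]^3, I[1,7], I[3,3]^2, I[6,6]. HN layers by μ_θ (4 steps, strictly decreasing):
  μ^(1)=43; μ^(2)=4; μ^(3)=-14/3; μ^(4)=-9

((0, 0, 0, 0, 0, 0, 1); (0, 0, 2, 0, 0, 2, 0); (0, 0, 1, 1, 1, 0, 0); (4, 1, 0, 0, 0, 0, 0))


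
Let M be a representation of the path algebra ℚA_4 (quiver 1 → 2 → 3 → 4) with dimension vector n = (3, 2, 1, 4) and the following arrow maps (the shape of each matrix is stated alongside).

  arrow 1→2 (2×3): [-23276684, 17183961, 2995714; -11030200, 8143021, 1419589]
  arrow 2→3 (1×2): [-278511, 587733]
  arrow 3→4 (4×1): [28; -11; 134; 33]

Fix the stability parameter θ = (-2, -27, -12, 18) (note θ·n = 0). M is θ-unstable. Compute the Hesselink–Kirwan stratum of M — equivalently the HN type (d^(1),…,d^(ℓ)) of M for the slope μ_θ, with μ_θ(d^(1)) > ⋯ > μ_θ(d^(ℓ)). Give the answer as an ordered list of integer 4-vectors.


Barcode: M ≅ I[1,1], I[1,2], I[1,4], I[4,4]^3. HN layers by μ_θ (4 steps, strictly decreasing):
  μ^(1)=18; μ^(2)=-2; μ^(3)=-12; μ^(4)=-29/2

((0, 0, 0, 4); (1, 0, 0, 0); (0, 0, 1, 0); (2, 2, 0, 0))


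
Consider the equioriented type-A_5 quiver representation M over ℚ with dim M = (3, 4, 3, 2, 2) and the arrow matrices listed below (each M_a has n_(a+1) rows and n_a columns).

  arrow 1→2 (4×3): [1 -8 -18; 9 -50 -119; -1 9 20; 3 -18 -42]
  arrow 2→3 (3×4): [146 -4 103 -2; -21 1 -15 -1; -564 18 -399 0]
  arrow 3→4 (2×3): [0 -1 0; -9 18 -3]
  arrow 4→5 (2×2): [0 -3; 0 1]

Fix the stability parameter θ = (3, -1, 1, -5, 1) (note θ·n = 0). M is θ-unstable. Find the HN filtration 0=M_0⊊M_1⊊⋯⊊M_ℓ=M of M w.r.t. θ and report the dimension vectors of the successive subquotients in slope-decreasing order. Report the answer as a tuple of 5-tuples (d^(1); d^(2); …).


Interval decomposition of M: I[1,2], I[1,3], I[1,4], I[2,2], I[3,5], I[5,5].
HN type (ℓ=4): μ^(1)=1; μ^(2)=-1/2; μ^(3)=-1; μ^(4)=-2

((2, 2, 1, 0, 2); (1, 1, 1, 1, 0); (0, 1, 0, 0, 0); (0, 0, 1, 1, 0))


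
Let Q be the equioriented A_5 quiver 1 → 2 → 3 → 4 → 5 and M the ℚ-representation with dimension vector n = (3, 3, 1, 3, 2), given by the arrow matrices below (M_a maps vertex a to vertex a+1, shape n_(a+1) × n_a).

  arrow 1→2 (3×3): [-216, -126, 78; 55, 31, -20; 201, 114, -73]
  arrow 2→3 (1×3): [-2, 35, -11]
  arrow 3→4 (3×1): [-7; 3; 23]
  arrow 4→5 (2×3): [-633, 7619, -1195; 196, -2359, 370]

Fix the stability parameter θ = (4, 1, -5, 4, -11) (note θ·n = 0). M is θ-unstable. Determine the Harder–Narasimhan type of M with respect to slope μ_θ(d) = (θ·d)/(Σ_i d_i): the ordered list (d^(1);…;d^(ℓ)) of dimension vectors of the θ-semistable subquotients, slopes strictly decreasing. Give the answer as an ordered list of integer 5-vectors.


Barcode: M ≅ I[1,1], I[1,2], I[1,5], I[2,2], I[4,4], I[4,5]. HN layers by μ_θ (5 steps, strictly decreasing):
  μ^(1)=4; μ^(2)=5/2; μ^(3)=1; μ^(4)=-7/5; μ^(5)=-7/2

((1, 0, 0, 1, 0); (1, 1, 0, 0, 0); (0, 1, 0, 0, 0); (1, 1, 1, 1, 1); (0, 0, 0, 1, 1))


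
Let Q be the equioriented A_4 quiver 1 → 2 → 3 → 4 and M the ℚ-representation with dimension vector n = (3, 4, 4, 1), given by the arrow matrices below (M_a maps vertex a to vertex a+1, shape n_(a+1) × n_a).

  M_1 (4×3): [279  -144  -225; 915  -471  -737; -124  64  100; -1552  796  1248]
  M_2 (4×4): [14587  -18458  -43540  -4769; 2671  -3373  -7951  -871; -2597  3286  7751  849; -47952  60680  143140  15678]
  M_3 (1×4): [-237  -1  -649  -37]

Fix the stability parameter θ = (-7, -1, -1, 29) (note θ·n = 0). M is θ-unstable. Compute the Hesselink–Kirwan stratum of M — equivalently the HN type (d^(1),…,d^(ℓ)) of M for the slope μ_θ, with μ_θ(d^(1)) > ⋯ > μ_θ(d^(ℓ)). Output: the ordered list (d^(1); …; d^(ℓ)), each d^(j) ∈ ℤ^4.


Via rank(M_{q-1}∘⋯∘M_p): M ≅ I[1,1], I[1,3], I[1,4], I[2,3]^2.
μ_θ-semistable layers: μ^(1)=29; μ^(2)=-1; μ^(3)=-7

((0, 0, 0, 1); (0, 4, 4, 0); (3, 0, 0, 0))


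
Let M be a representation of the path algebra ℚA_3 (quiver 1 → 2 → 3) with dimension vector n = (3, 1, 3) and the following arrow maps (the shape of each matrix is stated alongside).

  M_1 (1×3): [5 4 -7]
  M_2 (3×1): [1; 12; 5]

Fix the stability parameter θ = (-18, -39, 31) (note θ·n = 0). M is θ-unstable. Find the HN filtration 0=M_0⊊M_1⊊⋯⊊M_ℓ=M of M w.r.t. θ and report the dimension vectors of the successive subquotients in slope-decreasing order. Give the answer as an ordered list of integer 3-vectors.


Barcode: M ≅ I[1,1]^2, I[1,3], I[3,3]^2. HN layers by μ_θ (3 steps, strictly decreasing):
  μ^(1)=31; μ^(2)=-18; μ^(3)=-57/2

((0, 0, 3); (2, 0, 0); (1, 1, 0))


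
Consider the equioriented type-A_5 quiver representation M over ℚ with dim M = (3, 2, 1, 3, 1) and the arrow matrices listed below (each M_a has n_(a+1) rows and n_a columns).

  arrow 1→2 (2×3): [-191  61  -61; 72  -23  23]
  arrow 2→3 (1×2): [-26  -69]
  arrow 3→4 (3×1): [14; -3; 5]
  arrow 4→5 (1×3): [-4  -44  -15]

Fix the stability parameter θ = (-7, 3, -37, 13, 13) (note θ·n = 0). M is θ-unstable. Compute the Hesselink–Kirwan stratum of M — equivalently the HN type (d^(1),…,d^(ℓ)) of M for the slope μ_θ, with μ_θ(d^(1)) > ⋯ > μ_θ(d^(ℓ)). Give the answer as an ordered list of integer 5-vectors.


Barcode: M ≅ I[1,1], I[1,2], I[1,5], I[4,4]^2. HN layers by μ_θ (4 steps, strictly decreasing):
  μ^(1)=13; μ^(2)=3; μ^(3)=-7; μ^(4)=-41/3

((0, 0, 0, 3, 1); (0, 1, 0, 0, 0); (2, 0, 0, 0, 0); (1, 1, 1, 0, 0))


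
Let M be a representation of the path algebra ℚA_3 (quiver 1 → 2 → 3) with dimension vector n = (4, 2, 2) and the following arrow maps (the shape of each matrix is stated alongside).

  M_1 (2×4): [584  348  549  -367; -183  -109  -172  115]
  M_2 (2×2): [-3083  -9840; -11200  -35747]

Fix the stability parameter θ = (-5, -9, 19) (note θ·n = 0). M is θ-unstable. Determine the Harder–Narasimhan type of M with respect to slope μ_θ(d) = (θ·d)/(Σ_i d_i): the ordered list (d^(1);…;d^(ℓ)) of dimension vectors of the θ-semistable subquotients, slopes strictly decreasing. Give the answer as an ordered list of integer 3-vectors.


Via rank(M_{q-1}∘⋯∘M_p): M ≅ I[1,1]^2, I[1,3]^2.
μ_θ-semistable layers: μ^(1)=19; μ^(2)=-5; μ^(3)=-7

((0, 0, 2); (2, 0, 0); (2, 2, 0))


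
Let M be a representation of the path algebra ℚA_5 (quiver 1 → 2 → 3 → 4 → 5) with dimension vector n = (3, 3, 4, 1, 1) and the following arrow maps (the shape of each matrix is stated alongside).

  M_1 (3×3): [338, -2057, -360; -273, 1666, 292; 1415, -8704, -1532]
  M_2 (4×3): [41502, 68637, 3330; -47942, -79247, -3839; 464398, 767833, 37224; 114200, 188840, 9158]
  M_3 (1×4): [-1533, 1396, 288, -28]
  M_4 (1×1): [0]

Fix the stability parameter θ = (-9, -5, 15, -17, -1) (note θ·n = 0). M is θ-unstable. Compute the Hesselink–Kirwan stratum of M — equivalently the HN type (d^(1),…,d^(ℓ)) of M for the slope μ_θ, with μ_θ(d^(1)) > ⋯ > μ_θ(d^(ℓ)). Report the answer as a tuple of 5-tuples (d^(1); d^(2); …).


Via rank(M_{q-1}∘⋯∘M_p): M ≅ I[1,1], I[1,2], I[1,4], I[2,3], I[3,3]^2, I[5,5].
μ_θ-semistable layers: μ^(1)=15; μ^(2)=-1; μ^(3)=-5; μ^(4)=-9

((0, 0, 3, 0, 0); (0, 0, 1, 1, 1); (0, 3, 0, 0, 0); (3, 0, 0, 0, 0))


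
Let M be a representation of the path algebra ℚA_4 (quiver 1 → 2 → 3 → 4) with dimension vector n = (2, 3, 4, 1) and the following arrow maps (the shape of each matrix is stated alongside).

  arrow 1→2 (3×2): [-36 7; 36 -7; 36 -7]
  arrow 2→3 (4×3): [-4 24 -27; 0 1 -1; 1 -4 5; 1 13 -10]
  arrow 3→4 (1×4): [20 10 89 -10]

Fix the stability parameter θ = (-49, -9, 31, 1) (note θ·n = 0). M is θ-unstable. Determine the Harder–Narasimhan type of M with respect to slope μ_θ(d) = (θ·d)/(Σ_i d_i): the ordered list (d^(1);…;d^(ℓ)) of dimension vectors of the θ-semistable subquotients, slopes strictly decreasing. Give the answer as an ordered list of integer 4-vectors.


Via rank(M_{q-1}∘⋯∘M_p): M ≅ I[1,1], I[1,3], I[2,3], I[2,4], I[3,3].
μ_θ-semistable layers: μ^(1)=31; μ^(2)=16; μ^(3)=-9; μ^(4)=-49

((0, 0, 3, 0); (0, 0, 1, 1); (0, 3, 0, 0); (2, 0, 0, 0))


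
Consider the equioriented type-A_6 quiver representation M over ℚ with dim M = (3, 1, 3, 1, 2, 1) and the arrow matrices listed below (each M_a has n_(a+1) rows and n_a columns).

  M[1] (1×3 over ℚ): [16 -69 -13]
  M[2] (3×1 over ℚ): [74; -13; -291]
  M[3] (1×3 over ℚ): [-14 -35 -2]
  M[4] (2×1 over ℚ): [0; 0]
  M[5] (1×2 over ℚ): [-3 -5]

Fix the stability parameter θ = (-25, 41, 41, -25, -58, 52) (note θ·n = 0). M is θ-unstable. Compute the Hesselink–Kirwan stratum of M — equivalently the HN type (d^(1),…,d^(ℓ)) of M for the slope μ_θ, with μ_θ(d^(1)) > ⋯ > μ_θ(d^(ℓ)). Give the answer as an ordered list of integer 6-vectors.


Interval decomposition of M: I[1,1]^2, I[1,4], I[3,3]^2, I[5,5], I[5,6].
HN type (ℓ=5): μ^(1)=52; μ^(2)=41; μ^(3)=19; μ^(4)=-25; μ^(5)=-58

((0, 0, 0, 0, 0, 1); (0, 0, 2, 0, 0, 0); (0, 1, 1, 1, 0, 0); (3, 0, 0, 0, 0, 0); (0, 0, 0, 0, 2, 0))


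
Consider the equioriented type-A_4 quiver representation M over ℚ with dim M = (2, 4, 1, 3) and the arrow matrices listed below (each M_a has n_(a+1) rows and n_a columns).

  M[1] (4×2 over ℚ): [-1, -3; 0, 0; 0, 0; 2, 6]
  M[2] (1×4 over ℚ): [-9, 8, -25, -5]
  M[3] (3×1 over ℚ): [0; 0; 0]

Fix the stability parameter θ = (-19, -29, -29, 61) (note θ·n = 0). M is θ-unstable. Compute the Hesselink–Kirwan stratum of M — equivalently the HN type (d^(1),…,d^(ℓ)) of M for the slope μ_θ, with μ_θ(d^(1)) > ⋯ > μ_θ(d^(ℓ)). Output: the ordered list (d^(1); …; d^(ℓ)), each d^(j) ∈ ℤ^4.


Barcode: M ≅ I[1,1], I[1,3], I[2,2]^3, I[4,4]^3. HN layers by μ_θ (4 steps, strictly decreasing):
  μ^(1)=61; μ^(2)=-19; μ^(3)=-77/3; μ^(4)=-29

((0, 0, 0, 3); (1, 0, 0, 0); (1, 1, 1, 0); (0, 3, 0, 0))


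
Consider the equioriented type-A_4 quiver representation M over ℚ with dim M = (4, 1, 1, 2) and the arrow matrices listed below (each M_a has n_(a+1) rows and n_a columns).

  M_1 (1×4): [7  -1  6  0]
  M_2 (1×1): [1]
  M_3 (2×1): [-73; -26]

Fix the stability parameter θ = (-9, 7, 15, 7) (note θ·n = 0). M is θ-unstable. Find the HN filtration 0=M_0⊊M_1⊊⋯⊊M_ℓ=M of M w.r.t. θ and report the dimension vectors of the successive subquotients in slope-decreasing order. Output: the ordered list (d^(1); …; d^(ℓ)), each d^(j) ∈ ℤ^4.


Barcode: M ≅ I[1,1]^3, I[1,4], I[4,4]. HN layers by μ_θ (3 steps, strictly decreasing):
  μ^(1)=11; μ^(2)=7; μ^(3)=-9

((0, 0, 1, 1); (0, 1, 0, 1); (4, 0, 0, 0))


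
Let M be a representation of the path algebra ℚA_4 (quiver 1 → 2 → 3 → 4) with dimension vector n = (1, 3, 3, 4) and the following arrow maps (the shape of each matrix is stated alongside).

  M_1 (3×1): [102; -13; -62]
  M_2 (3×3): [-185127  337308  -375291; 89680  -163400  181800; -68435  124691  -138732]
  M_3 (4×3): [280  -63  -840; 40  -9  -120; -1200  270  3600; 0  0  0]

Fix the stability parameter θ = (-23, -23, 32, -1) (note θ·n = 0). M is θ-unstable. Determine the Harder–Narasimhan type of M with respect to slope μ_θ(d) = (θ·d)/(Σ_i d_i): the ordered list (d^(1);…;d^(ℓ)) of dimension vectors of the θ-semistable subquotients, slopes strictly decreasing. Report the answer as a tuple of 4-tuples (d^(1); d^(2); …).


Barcode: M ≅ I[1,3], I[2,2], I[2,3], I[3,4], I[4,4]^3. HN layers by μ_θ (4 steps, strictly decreasing):
  μ^(1)=32; μ^(2)=31/2; μ^(3)=-1; μ^(4)=-23

((0, 0, 2, 0); (0, 0, 1, 1); (0, 0, 0, 3); (1, 3, 0, 0))


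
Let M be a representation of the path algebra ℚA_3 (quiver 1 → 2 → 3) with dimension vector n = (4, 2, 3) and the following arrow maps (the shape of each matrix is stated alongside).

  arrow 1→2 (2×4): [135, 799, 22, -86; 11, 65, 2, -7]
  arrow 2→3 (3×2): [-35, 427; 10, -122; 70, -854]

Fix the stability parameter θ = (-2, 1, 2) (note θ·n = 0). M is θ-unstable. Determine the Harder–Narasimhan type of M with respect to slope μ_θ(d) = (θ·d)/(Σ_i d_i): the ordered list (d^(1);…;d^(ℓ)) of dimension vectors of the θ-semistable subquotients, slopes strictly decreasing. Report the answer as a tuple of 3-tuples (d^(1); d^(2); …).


Interval decomposition of M: I[1,1]^2, I[1,2], I[1,3], I[3,3]^2.
HN type (ℓ=3): μ^(1)=2; μ^(2)=1; μ^(3)=-2

((0, 0, 3); (0, 2, 0); (4, 0, 0))


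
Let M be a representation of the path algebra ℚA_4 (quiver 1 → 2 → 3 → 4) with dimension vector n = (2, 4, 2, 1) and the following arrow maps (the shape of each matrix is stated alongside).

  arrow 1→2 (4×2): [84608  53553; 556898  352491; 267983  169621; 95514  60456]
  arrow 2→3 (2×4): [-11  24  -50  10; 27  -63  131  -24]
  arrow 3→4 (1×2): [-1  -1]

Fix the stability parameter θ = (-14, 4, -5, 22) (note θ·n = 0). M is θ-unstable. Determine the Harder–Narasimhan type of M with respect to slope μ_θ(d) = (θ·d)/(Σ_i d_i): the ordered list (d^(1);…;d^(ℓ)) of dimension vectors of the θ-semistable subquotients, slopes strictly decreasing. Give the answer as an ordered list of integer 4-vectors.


Barcode: M ≅ I[1,3], I[1,4], I[2,2]^2. HN layers by μ_θ (4 steps, strictly decreasing):
  μ^(1)=22; μ^(2)=4; μ^(3)=-1/2; μ^(4)=-14

((0, 0, 0, 1); (0, 2, 0, 0); (0, 2, 2, 0); (2, 0, 0, 0))


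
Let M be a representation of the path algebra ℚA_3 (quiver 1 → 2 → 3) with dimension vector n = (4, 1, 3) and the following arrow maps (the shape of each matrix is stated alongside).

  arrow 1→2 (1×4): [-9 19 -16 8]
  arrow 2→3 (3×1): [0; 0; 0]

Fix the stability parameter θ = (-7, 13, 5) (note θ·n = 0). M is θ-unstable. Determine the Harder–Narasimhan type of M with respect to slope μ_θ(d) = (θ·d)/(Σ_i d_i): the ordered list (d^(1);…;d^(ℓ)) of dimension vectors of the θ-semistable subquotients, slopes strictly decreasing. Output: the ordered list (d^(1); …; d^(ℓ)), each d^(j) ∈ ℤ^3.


Interval decomposition of M: I[1,1]^3, I[1,2], I[3,3]^3.
HN type (ℓ=3): μ^(1)=13; μ^(2)=5; μ^(3)=-7

((0, 1, 0); (0, 0, 3); (4, 0, 0))


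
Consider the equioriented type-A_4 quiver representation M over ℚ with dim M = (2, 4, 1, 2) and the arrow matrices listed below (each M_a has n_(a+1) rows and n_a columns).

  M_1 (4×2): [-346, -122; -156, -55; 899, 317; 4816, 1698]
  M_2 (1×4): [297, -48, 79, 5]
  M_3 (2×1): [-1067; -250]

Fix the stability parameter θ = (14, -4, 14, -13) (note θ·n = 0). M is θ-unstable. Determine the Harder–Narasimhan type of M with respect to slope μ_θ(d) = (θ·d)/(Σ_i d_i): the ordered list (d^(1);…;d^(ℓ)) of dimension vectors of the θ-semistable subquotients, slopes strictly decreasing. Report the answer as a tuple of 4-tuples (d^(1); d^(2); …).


Via rank(M_{q-1}∘⋯∘M_p): M ≅ I[1,2], I[1,4], I[2,2]^2, I[4,4].
μ_θ-semistable layers: μ^(1)=5; μ^(2)=11/4; μ^(3)=-4; μ^(4)=-13

((1, 1, 0, 0); (1, 1, 1, 1); (0, 2, 0, 0); (0, 0, 0, 1))


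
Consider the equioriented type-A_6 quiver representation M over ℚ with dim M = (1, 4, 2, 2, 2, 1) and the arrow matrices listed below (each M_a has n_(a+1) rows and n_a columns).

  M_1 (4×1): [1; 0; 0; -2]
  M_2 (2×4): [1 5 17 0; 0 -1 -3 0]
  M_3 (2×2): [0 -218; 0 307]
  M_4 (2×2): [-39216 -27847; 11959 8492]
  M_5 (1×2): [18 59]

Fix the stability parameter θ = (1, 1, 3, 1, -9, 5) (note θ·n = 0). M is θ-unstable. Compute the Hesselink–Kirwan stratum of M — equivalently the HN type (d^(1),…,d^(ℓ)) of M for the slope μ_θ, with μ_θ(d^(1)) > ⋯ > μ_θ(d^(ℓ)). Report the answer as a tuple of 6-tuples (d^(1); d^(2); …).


Barcode: M ≅ I[1,3], I[2,2]^2, I[2,5], I[4,6]. HN layers by μ_θ (5 steps, strictly decreasing):
  μ^(1)=5; μ^(2)=3; μ^(3)=1; μ^(4)=-1; μ^(5)=-4

((0, 0, 0, 0, 0, 1); (0, 0, 1, 0, 0, 0); (1, 3, 0, 0, 0, 0); (0, 1, 1, 1, 1, 0); (0, 0, 0, 1, 1, 0))


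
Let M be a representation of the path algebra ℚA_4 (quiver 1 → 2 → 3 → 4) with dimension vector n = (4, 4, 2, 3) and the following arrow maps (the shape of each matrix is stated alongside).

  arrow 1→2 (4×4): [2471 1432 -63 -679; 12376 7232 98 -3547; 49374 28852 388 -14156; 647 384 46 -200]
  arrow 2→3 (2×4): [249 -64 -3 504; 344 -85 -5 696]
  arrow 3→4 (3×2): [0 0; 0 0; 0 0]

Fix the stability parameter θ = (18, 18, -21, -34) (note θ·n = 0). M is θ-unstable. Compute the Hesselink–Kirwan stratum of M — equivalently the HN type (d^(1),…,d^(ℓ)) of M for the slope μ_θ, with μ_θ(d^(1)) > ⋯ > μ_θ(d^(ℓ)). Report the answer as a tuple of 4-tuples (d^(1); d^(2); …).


Interval decomposition of M: I[1,2]^2, I[1,3]^2, I[4,4]^3.
HN type (ℓ=3): μ^(1)=18; μ^(2)=5; μ^(3)=-34

((2, 2, 0, 0); (2, 2, 2, 0); (0, 0, 0, 3))


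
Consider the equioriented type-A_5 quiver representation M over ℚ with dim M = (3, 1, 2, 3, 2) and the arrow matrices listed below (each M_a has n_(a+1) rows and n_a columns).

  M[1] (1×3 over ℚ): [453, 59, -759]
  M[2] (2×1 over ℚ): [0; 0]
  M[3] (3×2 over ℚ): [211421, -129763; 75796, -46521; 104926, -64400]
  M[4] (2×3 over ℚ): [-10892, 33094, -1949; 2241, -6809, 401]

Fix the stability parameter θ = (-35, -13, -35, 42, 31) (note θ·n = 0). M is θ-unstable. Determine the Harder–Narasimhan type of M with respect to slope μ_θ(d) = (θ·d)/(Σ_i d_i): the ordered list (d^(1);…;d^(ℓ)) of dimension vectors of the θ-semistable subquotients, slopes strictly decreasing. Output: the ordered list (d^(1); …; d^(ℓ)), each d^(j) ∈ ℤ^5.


Via rank(M_{q-1}∘⋯∘M_p): M ≅ I[1,1]^2, I[1,2], I[3,5]^2, I[4,4].
μ_θ-semistable layers: μ^(1)=42; μ^(2)=73/2; μ^(3)=-13; μ^(4)=-35

((0, 0, 0, 1, 0); (0, 0, 0, 2, 2); (0, 1, 0, 0, 0); (3, 0, 2, 0, 0))


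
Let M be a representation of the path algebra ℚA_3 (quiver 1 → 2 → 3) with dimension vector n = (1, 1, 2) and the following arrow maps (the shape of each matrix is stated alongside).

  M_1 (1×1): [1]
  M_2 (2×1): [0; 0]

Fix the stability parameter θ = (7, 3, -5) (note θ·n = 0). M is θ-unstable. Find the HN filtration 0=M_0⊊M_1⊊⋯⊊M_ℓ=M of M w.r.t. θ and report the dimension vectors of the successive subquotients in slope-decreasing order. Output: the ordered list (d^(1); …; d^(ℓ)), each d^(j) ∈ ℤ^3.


Via rank(M_{q-1}∘⋯∘M_p): M ≅ I[1,2], I[3,3]^2.
μ_θ-semistable layers: μ^(1)=5; μ^(2)=-5

((1, 1, 0); (0, 0, 2))


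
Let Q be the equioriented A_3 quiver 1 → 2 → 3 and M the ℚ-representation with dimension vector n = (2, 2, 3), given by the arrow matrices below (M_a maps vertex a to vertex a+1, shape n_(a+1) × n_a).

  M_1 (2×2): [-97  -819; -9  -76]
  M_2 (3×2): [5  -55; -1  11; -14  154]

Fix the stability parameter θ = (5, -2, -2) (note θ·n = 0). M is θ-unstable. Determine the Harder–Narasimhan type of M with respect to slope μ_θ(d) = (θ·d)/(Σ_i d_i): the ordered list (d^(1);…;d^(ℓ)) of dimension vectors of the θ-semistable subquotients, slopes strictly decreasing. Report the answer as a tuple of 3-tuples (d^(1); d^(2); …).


Via rank(M_{q-1}∘⋯∘M_p): M ≅ I[1,2], I[1,3], I[3,3]^2.
μ_θ-semistable layers: μ^(1)=3/2; μ^(2)=1/3; μ^(3)=-2

((1, 1, 0); (1, 1, 1); (0, 0, 2))


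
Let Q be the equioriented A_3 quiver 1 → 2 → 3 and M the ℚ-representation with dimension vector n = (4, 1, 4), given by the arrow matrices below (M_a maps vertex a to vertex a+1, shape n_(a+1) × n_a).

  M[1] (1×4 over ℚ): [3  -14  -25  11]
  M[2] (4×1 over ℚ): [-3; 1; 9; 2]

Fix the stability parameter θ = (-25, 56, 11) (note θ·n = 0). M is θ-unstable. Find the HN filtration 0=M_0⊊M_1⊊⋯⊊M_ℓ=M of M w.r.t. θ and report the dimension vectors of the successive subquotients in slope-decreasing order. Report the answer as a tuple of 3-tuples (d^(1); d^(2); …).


Via rank(M_{q-1}∘⋯∘M_p): M ≅ I[1,1]^3, I[1,3], I[3,3]^3.
μ_θ-semistable layers: μ^(1)=67/2; μ^(2)=11; μ^(3)=-25

((0, 1, 1); (0, 0, 3); (4, 0, 0))


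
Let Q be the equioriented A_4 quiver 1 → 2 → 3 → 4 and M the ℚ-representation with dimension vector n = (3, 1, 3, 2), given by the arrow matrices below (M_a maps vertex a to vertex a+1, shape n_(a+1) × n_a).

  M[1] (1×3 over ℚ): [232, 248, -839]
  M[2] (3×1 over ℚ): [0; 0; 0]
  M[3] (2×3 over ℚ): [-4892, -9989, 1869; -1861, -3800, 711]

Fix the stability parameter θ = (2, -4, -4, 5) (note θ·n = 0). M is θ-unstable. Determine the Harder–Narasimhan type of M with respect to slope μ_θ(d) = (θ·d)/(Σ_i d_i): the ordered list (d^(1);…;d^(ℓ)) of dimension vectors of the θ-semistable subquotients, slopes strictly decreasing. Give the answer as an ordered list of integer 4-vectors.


Barcode: M ≅ I[1,1]^2, I[1,2], I[3,3], I[3,4]^2. HN layers by μ_θ (4 steps, strictly decreasing):
  μ^(1)=5; μ^(2)=2; μ^(3)=-1; μ^(4)=-4

((0, 0, 0, 2); (2, 0, 0, 0); (1, 1, 0, 0); (0, 0, 3, 0))


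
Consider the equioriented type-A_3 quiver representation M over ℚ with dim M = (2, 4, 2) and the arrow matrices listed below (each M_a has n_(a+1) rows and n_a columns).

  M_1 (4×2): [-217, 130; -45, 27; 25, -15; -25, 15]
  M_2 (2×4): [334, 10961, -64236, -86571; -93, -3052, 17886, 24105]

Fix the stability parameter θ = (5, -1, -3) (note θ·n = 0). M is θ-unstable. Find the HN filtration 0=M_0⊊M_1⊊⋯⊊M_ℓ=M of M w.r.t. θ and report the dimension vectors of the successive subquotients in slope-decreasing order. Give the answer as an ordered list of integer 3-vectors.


Interval decomposition of M: I[1,2], I[1,3], I[2,2], I[2,3].
HN type (ℓ=4): μ^(1)=2; μ^(2)=1/3; μ^(3)=-1; μ^(4)=-2

((1, 1, 0); (1, 1, 1); (0, 1, 0); (0, 1, 1))


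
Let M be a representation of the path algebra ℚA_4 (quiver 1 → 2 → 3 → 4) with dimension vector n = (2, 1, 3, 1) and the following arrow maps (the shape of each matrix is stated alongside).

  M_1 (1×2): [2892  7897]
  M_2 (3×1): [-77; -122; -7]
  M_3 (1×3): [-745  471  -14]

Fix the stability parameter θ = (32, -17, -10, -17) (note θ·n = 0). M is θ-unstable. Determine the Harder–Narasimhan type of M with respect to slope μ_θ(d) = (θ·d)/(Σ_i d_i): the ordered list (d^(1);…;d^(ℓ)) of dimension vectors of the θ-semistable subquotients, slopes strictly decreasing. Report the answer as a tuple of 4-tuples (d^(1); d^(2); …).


Interval decomposition of M: I[1,1], I[1,4], I[3,3]^2.
HN type (ℓ=3): μ^(1)=32; μ^(2)=-3; μ^(3)=-10

((1, 0, 0, 0); (1, 1, 1, 1); (0, 0, 2, 0))


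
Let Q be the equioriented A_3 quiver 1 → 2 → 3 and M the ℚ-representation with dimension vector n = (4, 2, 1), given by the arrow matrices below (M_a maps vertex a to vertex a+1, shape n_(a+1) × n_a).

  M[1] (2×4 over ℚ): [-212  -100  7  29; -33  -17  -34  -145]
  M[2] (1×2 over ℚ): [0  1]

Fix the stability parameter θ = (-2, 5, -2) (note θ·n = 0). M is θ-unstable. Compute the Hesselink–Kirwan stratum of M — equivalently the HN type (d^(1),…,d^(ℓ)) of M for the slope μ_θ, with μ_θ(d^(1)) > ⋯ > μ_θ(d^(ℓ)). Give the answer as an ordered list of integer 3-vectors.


Interval decomposition of M: I[1,1]^2, I[1,2], I[1,3].
HN type (ℓ=3): μ^(1)=5; μ^(2)=3/2; μ^(3)=-2

((0, 1, 0); (0, 1, 1); (4, 0, 0))


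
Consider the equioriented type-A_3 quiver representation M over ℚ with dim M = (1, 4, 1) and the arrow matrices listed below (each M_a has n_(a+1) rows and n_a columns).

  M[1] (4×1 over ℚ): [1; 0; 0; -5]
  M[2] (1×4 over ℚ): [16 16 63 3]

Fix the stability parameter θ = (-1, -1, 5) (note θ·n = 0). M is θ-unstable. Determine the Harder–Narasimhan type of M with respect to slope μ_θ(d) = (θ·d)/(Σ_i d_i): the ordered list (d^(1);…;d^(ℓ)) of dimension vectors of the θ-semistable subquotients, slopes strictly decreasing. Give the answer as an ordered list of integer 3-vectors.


Interval decomposition of M: I[1,3], I[2,2]^3.
HN type (ℓ=2): μ^(1)=5; μ^(2)=-1

((0, 0, 1); (1, 4, 0))


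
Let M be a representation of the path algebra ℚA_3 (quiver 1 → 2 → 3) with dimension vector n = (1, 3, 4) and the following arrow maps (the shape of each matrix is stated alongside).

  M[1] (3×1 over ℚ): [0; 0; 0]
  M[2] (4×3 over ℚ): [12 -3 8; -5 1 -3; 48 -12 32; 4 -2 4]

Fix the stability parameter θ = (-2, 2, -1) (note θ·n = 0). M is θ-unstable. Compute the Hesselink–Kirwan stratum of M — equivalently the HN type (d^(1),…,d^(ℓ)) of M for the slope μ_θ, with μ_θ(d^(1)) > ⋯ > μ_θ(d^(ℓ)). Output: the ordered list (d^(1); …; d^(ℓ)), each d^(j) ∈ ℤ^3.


Via rank(M_{q-1}∘⋯∘M_p): M ≅ I[1,1], I[2,2], I[2,3]^2, I[3,3]^2.
μ_θ-semistable layers: μ^(1)=2; μ^(2)=1/2; μ^(3)=-1; μ^(4)=-2

((0, 1, 0); (0, 2, 2); (0, 0, 2); (1, 0, 0))


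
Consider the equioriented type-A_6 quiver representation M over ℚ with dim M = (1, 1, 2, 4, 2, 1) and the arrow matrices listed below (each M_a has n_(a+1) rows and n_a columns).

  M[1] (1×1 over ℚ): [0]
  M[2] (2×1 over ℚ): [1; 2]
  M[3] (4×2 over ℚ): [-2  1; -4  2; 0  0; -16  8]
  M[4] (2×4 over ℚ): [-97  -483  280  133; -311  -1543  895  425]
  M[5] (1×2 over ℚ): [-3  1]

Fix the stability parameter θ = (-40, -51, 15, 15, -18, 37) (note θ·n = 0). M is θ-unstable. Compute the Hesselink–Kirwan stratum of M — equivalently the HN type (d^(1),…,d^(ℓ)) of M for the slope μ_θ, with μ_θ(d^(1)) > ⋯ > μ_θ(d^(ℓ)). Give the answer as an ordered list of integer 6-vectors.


Interval decomposition of M: I[1,1], I[2,3], I[3,5], I[4,4]^2, I[4,6].
HN type (ℓ=6): μ^(1)=37; μ^(2)=15; μ^(3)=4; μ^(4)=-3/2; μ^(5)=-40; μ^(6)=-51

((0, 0, 0, 0, 0, 1); (0, 0, 1, 2, 0, 0); (0, 0, 1, 1, 1, 0); (0, 0, 0, 1, 1, 0); (1, 0, 0, 0, 0, 0); (0, 1, 0, 0, 0, 0))


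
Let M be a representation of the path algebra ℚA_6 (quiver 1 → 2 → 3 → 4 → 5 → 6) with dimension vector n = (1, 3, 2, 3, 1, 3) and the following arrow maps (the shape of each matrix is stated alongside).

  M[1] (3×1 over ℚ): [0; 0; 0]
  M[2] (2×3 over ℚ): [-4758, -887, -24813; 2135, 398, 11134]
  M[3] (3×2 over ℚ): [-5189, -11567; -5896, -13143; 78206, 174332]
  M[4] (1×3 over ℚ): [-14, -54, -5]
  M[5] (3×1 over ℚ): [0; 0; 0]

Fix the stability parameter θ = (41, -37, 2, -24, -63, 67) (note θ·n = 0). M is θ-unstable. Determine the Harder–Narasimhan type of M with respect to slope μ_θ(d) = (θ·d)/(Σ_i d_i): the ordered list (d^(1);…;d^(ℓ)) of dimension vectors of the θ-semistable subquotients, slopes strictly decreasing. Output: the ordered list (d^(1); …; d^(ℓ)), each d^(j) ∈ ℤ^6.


Via rank(M_{q-1}∘⋯∘M_p): M ≅ I[1,1], I[2,2], I[2,4]^2, I[4,5], I[6,6]^3.
μ_θ-semistable layers: μ^(1)=67; μ^(2)=41; μ^(3)=-11; μ^(4)=-37; μ^(5)=-87/2

((0, 0, 0, 0, 0, 3); (1, 0, 0, 0, 0, 0); (0, 0, 2, 2, 0, 0); (0, 3, 0, 0, 0, 0); (0, 0, 0, 1, 1, 0))


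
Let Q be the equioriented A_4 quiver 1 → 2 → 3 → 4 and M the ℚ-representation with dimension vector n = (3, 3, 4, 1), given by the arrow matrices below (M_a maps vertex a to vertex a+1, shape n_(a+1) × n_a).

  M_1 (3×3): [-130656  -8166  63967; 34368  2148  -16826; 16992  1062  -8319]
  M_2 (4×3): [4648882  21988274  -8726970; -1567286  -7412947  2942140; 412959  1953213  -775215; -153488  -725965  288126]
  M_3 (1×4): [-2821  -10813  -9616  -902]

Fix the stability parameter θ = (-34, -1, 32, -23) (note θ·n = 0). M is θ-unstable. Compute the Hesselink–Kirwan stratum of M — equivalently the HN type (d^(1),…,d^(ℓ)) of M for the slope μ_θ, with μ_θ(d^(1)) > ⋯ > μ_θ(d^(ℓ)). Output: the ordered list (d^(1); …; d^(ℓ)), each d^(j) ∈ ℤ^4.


Barcode: M ≅ I[1,1]^2, I[1,2], I[2,3], I[2,4], I[3,3]^2. HN layers by μ_θ (4 steps, strictly decreasing):
  μ^(1)=32; μ^(2)=9/2; μ^(3)=-1; μ^(4)=-34

((0, 0, 3, 0); (0, 0, 1, 1); (0, 3, 0, 0); (3, 0, 0, 0))


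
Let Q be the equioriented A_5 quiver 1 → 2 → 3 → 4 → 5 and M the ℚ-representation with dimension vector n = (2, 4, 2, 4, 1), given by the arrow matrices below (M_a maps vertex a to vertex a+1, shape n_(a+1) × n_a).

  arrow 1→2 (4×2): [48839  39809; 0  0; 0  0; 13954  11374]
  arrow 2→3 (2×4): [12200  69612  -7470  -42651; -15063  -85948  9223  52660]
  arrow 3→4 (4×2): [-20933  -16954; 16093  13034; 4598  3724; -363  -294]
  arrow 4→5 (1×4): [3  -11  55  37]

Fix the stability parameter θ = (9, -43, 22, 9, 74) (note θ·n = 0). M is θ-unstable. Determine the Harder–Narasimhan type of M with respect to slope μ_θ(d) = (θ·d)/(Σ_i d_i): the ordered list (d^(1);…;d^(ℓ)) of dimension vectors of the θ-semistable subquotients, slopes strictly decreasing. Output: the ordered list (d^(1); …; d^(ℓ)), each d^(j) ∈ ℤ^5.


Via rank(M_{q-1}∘⋯∘M_p): M ≅ I[1,1], I[1,3], I[2,2]^2, I[2,5], I[4,4]^3.
μ_θ-semistable layers: μ^(1)=74; μ^(2)=22; μ^(3)=31/2; μ^(4)=9; μ^(5)=-17; μ^(6)=-43

((0, 0, 0, 0, 1); (0, 0, 1, 0, 0); (0, 0, 1, 1, 0); (1, 0, 0, 3, 0); (1, 1, 0, 0, 0); (0, 3, 0, 0, 0))


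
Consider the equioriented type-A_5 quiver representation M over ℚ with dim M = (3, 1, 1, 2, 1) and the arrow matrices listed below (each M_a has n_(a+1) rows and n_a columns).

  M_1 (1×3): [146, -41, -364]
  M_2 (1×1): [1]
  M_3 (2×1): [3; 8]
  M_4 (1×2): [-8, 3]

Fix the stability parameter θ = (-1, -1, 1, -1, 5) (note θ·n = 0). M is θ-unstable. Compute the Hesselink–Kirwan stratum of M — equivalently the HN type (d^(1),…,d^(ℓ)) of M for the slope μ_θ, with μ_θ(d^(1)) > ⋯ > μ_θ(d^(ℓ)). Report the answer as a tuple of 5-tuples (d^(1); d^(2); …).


Barcode: M ≅ I[1,1]^2, I[1,4], I[4,5]. HN layers by μ_θ (3 steps, strictly decreasing):
  μ^(1)=5; μ^(2)=0; μ^(3)=-1

((0, 0, 0, 0, 1); (0, 0, 1, 1, 0); (3, 1, 0, 1, 0))


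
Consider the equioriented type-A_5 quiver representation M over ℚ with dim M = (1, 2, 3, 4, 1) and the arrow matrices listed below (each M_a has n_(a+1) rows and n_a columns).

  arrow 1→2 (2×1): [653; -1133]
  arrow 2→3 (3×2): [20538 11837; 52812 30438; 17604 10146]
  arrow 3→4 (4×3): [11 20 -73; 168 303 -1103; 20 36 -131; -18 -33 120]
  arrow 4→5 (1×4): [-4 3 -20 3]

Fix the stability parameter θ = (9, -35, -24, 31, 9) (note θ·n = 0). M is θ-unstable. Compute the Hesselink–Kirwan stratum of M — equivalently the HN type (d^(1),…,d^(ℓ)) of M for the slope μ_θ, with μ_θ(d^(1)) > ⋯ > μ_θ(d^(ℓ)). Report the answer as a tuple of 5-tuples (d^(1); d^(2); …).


Interval decomposition of M: I[1,4], I[2,2], I[3,4], I[3,5], I[4,4].
HN type (ℓ=5): μ^(1)=31; μ^(2)=20; μ^(3)=-50/3; μ^(4)=-24; μ^(5)=-35

((0, 0, 0, 3, 0); (0, 0, 0, 1, 1); (1, 1, 1, 0, 0); (0, 0, 2, 0, 0); (0, 1, 0, 0, 0))
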